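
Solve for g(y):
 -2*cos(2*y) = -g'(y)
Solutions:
 g(y) = C1 + sin(2*y)


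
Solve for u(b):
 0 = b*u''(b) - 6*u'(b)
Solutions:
 u(b) = C1 + C2*b^7


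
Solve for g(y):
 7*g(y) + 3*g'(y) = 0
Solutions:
 g(y) = C1*exp(-7*y/3)


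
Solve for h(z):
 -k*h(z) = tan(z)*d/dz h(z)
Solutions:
 h(z) = C1*exp(-k*log(sin(z)))


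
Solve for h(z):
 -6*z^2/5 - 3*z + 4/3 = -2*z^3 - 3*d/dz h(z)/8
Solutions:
 h(z) = C1 - 4*z^4/3 + 16*z^3/15 + 4*z^2 - 32*z/9


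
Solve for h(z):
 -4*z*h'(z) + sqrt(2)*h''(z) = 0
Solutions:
 h(z) = C1 + C2*erfi(2^(1/4)*z)


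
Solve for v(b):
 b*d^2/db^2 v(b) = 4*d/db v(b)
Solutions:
 v(b) = C1 + C2*b^5


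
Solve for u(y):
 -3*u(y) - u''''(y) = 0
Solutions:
 u(y) = (C1*sin(sqrt(2)*3^(1/4)*y/2) + C2*cos(sqrt(2)*3^(1/4)*y/2))*exp(-sqrt(2)*3^(1/4)*y/2) + (C3*sin(sqrt(2)*3^(1/4)*y/2) + C4*cos(sqrt(2)*3^(1/4)*y/2))*exp(sqrt(2)*3^(1/4)*y/2)


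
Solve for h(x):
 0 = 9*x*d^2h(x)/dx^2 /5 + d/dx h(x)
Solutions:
 h(x) = C1 + C2*x^(4/9)


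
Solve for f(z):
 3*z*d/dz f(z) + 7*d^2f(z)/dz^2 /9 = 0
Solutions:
 f(z) = C1 + C2*erf(3*sqrt(42)*z/14)


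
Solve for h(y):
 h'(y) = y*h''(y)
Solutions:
 h(y) = C1 + C2*y^2


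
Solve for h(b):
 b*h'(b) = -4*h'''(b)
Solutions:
 h(b) = C1 + Integral(C2*airyai(-2^(1/3)*b/2) + C3*airybi(-2^(1/3)*b/2), b)


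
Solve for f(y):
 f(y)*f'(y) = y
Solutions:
 f(y) = -sqrt(C1 + y^2)
 f(y) = sqrt(C1 + y^2)


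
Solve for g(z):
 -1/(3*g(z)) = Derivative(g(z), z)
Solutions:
 g(z) = -sqrt(C1 - 6*z)/3
 g(z) = sqrt(C1 - 6*z)/3


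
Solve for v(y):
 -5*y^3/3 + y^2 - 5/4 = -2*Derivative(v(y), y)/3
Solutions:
 v(y) = C1 + 5*y^4/8 - y^3/2 + 15*y/8


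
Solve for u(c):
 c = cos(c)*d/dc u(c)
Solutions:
 u(c) = C1 + Integral(c/cos(c), c)


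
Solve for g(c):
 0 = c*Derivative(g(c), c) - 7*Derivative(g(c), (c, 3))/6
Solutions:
 g(c) = C1 + Integral(C2*airyai(6^(1/3)*7^(2/3)*c/7) + C3*airybi(6^(1/3)*7^(2/3)*c/7), c)


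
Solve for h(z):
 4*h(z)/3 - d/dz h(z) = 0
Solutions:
 h(z) = C1*exp(4*z/3)


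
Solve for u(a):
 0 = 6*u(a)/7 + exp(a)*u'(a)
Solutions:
 u(a) = C1*exp(6*exp(-a)/7)


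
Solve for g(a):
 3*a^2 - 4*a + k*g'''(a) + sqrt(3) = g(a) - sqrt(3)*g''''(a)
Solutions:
 g(a) = C1*exp(a*(-sqrt(3)*k - sqrt(3)*sqrt(k^2 + 2*2^(2/3)*3^(1/6)*(-3*k^2 + sqrt(9*k^4 + 256*sqrt(3)))^(1/3) - 16*6^(1/3)/(-3*k^2 + sqrt(9*k^4 + 256*sqrt(3)))^(1/3)) + sqrt(6)*sqrt(k^3/sqrt(k^2 + 2*2^(2/3)*3^(1/6)*(-3*k^2 + sqrt(9*k^4 + 256*sqrt(3)))^(1/3) - 16*6^(1/3)/(-3*k^2 + sqrt(9*k^4 + 256*sqrt(3)))^(1/3)) + k^2 - 2^(2/3)*3^(1/6)*(-3*k^2 + sqrt(9*k^4 + 256*sqrt(3)))^(1/3) + 8*6^(1/3)/(-3*k^2 + sqrt(9*k^4 + 256*sqrt(3)))^(1/3)))/12) + C2*exp(a*(-sqrt(3)*k + sqrt(3)*sqrt(k^2 + 2*2^(2/3)*3^(1/6)*(-3*k^2 + sqrt(9*k^4 + 256*sqrt(3)))^(1/3) - 16*6^(1/3)/(-3*k^2 + sqrt(9*k^4 + 256*sqrt(3)))^(1/3)) - sqrt(6)*sqrt(-k^3/sqrt(k^2 + 2*2^(2/3)*3^(1/6)*(-3*k^2 + sqrt(9*k^4 + 256*sqrt(3)))^(1/3) - 16*6^(1/3)/(-3*k^2 + sqrt(9*k^4 + 256*sqrt(3)))^(1/3)) + k^2 - 2^(2/3)*3^(1/6)*(-3*k^2 + sqrt(9*k^4 + 256*sqrt(3)))^(1/3) + 8*6^(1/3)/(-3*k^2 + sqrt(9*k^4 + 256*sqrt(3)))^(1/3)))/12) + C3*exp(a*(-sqrt(3)*k + sqrt(3)*sqrt(k^2 + 2*2^(2/3)*3^(1/6)*(-3*k^2 + sqrt(9*k^4 + 256*sqrt(3)))^(1/3) - 16*6^(1/3)/(-3*k^2 + sqrt(9*k^4 + 256*sqrt(3)))^(1/3)) + sqrt(6)*sqrt(-k^3/sqrt(k^2 + 2*2^(2/3)*3^(1/6)*(-3*k^2 + sqrt(9*k^4 + 256*sqrt(3)))^(1/3) - 16*6^(1/3)/(-3*k^2 + sqrt(9*k^4 + 256*sqrt(3)))^(1/3)) + k^2 - 2^(2/3)*3^(1/6)*(-3*k^2 + sqrt(9*k^4 + 256*sqrt(3)))^(1/3) + 8*6^(1/3)/(-3*k^2 + sqrt(9*k^4 + 256*sqrt(3)))^(1/3)))/12) + C4*exp(-a*(sqrt(3)*k + sqrt(3)*sqrt(k^2 + 2*2^(2/3)*3^(1/6)*(-3*k^2 + sqrt(9*k^4 + 256*sqrt(3)))^(1/3) - 16*6^(1/3)/(-3*k^2 + sqrt(9*k^4 + 256*sqrt(3)))^(1/3)) + sqrt(6)*sqrt(k^3/sqrt(k^2 + 2*2^(2/3)*3^(1/6)*(-3*k^2 + sqrt(9*k^4 + 256*sqrt(3)))^(1/3) - 16*6^(1/3)/(-3*k^2 + sqrt(9*k^4 + 256*sqrt(3)))^(1/3)) + k^2 - 2^(2/3)*3^(1/6)*(-3*k^2 + sqrt(9*k^4 + 256*sqrt(3)))^(1/3) + 8*6^(1/3)/(-3*k^2 + sqrt(9*k^4 + 256*sqrt(3)))^(1/3)))/12) + 3*a^2 - 4*a + sqrt(3)


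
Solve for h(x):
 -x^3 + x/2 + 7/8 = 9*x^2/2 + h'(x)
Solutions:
 h(x) = C1 - x^4/4 - 3*x^3/2 + x^2/4 + 7*x/8


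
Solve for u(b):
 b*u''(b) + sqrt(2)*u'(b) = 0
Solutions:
 u(b) = C1 + C2*b^(1 - sqrt(2))


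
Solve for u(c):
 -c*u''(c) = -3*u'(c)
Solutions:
 u(c) = C1 + C2*c^4


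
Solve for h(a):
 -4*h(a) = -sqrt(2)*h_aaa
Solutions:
 h(a) = C3*exp(sqrt(2)*a) + (C1*sin(sqrt(6)*a/2) + C2*cos(sqrt(6)*a/2))*exp(-sqrt(2)*a/2)


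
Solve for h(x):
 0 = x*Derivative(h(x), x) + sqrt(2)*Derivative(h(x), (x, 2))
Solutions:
 h(x) = C1 + C2*erf(2^(1/4)*x/2)


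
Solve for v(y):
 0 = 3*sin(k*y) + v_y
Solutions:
 v(y) = C1 + 3*cos(k*y)/k


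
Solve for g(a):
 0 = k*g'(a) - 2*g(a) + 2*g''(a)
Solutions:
 g(a) = C1*exp(a*(-k + sqrt(k^2 + 16))/4) + C2*exp(-a*(k + sqrt(k^2 + 16))/4)


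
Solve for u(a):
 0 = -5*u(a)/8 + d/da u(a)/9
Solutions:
 u(a) = C1*exp(45*a/8)


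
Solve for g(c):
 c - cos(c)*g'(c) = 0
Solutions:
 g(c) = C1 + Integral(c/cos(c), c)


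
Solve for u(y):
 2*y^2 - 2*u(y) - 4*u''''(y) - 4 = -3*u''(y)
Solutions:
 u(y) = y^2 + (C1*sin(2^(3/4)*y*sin(atan(sqrt(23)/3)/2)/2) + C2*cos(2^(3/4)*y*sin(atan(sqrt(23)/3)/2)/2))*exp(-2^(3/4)*y*cos(atan(sqrt(23)/3)/2)/2) + (C3*sin(2^(3/4)*y*sin(atan(sqrt(23)/3)/2)/2) + C4*cos(2^(3/4)*y*sin(atan(sqrt(23)/3)/2)/2))*exp(2^(3/4)*y*cos(atan(sqrt(23)/3)/2)/2) + 1


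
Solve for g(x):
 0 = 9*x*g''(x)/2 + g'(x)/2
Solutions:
 g(x) = C1 + C2*x^(8/9)


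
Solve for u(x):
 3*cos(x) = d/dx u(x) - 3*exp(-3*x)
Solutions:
 u(x) = C1 + 3*sin(x) - exp(-3*x)


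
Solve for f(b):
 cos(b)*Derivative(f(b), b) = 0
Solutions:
 f(b) = C1


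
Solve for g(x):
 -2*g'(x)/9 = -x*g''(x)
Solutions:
 g(x) = C1 + C2*x^(11/9)


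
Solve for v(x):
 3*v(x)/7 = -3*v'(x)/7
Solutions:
 v(x) = C1*exp(-x)


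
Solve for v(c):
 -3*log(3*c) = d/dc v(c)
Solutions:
 v(c) = C1 - 3*c*log(c) - c*log(27) + 3*c


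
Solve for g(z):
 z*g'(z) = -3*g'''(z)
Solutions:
 g(z) = C1 + Integral(C2*airyai(-3^(2/3)*z/3) + C3*airybi(-3^(2/3)*z/3), z)


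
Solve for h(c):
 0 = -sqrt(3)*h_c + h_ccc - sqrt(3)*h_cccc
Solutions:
 h(c) = C1 + C2*exp(c*(2*18^(1/3)/(-2*sqrt(3) + sqrt(-12 + (243 - 2*sqrt(3))^2) + 243)^(1/3) + 4*sqrt(3) + 12^(1/3)*(-2*sqrt(3) + sqrt(-12 + (243 - 2*sqrt(3))^2) + 243)^(1/3))/36)*sin(2^(1/3)*3^(1/6)*c*(-2^(1/3)*3^(2/3)*(-2*sqrt(3) + 9*sqrt(-4/27 + (27 - 2*sqrt(3)/9)^2) + 243)^(1/3) + 6/(-2*sqrt(3) + 9*sqrt(-4/27 + (27 - 2*sqrt(3)/9)^2) + 243)^(1/3))/36) + C3*exp(c*(2*18^(1/3)/(-2*sqrt(3) + sqrt(-12 + (243 - 2*sqrt(3))^2) + 243)^(1/3) + 4*sqrt(3) + 12^(1/3)*(-2*sqrt(3) + sqrt(-12 + (243 - 2*sqrt(3))^2) + 243)^(1/3))/36)*cos(2^(1/3)*3^(1/6)*c*(-2^(1/3)*3^(2/3)*(-2*sqrt(3) + 9*sqrt(-4/27 + (27 - 2*sqrt(3)/9)^2) + 243)^(1/3) + 6/(-2*sqrt(3) + 9*sqrt(-4/27 + (27 - 2*sqrt(3)/9)^2) + 243)^(1/3))/36) + C4*exp(c*(-12^(1/3)*(-2*sqrt(3) + sqrt(-12 + (243 - 2*sqrt(3))^2) + 243)^(1/3) - 2*18^(1/3)/(-2*sqrt(3) + sqrt(-12 + (243 - 2*sqrt(3))^2) + 243)^(1/3) + 2*sqrt(3))/18)


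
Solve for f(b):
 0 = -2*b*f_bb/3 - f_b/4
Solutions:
 f(b) = C1 + C2*b^(5/8)


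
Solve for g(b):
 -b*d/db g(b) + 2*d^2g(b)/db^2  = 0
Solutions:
 g(b) = C1 + C2*erfi(b/2)


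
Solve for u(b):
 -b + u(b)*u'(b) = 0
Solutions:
 u(b) = -sqrt(C1 + b^2)
 u(b) = sqrt(C1 + b^2)


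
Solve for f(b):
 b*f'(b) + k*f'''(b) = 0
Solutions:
 f(b) = C1 + Integral(C2*airyai(b*(-1/k)^(1/3)) + C3*airybi(b*(-1/k)^(1/3)), b)


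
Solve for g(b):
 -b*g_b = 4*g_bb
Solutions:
 g(b) = C1 + C2*erf(sqrt(2)*b/4)


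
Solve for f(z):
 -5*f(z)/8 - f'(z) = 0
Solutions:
 f(z) = C1*exp(-5*z/8)


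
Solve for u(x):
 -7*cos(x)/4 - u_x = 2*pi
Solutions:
 u(x) = C1 - 2*pi*x - 7*sin(x)/4


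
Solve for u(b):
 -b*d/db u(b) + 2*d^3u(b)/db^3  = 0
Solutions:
 u(b) = C1 + Integral(C2*airyai(2^(2/3)*b/2) + C3*airybi(2^(2/3)*b/2), b)


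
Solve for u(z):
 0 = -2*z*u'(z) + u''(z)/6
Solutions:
 u(z) = C1 + C2*erfi(sqrt(6)*z)


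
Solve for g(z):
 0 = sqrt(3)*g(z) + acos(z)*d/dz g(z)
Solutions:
 g(z) = C1*exp(-sqrt(3)*Integral(1/acos(z), z))


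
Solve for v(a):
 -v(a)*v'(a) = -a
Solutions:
 v(a) = -sqrt(C1 + a^2)
 v(a) = sqrt(C1 + a^2)


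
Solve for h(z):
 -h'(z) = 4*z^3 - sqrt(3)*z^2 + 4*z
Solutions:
 h(z) = C1 - z^4 + sqrt(3)*z^3/3 - 2*z^2


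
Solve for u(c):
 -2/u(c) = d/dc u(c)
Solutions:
 u(c) = -sqrt(C1 - 4*c)
 u(c) = sqrt(C1 - 4*c)


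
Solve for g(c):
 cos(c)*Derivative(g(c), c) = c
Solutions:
 g(c) = C1 + Integral(c/cos(c), c)


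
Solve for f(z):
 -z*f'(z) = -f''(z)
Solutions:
 f(z) = C1 + C2*erfi(sqrt(2)*z/2)


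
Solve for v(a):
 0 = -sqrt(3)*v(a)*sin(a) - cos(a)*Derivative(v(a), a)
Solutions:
 v(a) = C1*cos(a)^(sqrt(3))


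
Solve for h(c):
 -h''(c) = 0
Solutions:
 h(c) = C1 + C2*c


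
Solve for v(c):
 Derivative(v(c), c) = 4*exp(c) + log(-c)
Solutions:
 v(c) = C1 + c*log(-c) - c + 4*exp(c)


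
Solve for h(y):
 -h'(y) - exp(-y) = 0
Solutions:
 h(y) = C1 + exp(-y)


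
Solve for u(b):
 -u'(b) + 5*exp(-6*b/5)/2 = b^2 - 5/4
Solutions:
 u(b) = C1 - b^3/3 + 5*b/4 - 25*exp(-6*b/5)/12


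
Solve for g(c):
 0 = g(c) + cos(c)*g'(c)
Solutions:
 g(c) = C1*sqrt(sin(c) - 1)/sqrt(sin(c) + 1)


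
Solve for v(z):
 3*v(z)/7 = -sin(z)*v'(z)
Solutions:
 v(z) = C1*(cos(z) + 1)^(3/14)/(cos(z) - 1)^(3/14)


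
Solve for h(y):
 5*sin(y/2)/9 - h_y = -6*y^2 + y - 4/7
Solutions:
 h(y) = C1 + 2*y^3 - y^2/2 + 4*y/7 - 10*cos(y/2)/9


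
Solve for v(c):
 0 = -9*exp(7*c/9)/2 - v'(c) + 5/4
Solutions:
 v(c) = C1 + 5*c/4 - 81*exp(7*c/9)/14


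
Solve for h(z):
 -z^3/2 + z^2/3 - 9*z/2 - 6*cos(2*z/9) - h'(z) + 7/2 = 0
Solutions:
 h(z) = C1 - z^4/8 + z^3/9 - 9*z^2/4 + 7*z/2 - 27*sin(2*z/9)


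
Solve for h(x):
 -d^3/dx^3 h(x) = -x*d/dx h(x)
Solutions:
 h(x) = C1 + Integral(C2*airyai(x) + C3*airybi(x), x)


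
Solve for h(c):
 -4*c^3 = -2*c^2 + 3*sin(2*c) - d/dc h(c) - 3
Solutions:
 h(c) = C1 + c^4 - 2*c^3/3 - 3*c - 3*cos(2*c)/2


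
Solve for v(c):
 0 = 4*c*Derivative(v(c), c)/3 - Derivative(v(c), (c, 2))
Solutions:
 v(c) = C1 + C2*erfi(sqrt(6)*c/3)


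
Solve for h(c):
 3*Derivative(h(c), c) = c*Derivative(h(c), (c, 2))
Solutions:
 h(c) = C1 + C2*c^4


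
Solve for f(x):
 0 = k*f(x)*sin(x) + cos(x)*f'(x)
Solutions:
 f(x) = C1*exp(k*log(cos(x)))


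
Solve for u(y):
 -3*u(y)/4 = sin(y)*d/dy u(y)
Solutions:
 u(y) = C1*(cos(y) + 1)^(3/8)/(cos(y) - 1)^(3/8)


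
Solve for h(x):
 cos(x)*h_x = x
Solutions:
 h(x) = C1 + Integral(x/cos(x), x)


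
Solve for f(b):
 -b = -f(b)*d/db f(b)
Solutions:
 f(b) = -sqrt(C1 + b^2)
 f(b) = sqrt(C1 + b^2)


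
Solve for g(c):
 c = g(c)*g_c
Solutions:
 g(c) = -sqrt(C1 + c^2)
 g(c) = sqrt(C1 + c^2)


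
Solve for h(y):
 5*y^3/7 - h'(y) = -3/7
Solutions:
 h(y) = C1 + 5*y^4/28 + 3*y/7


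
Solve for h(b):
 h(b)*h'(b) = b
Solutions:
 h(b) = -sqrt(C1 + b^2)
 h(b) = sqrt(C1 + b^2)


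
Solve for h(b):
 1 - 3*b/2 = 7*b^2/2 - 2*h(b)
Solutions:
 h(b) = 7*b^2/4 + 3*b/4 - 1/2


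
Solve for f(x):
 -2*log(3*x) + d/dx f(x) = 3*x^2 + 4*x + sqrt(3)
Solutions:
 f(x) = C1 + x^3 + 2*x^2 + 2*x*log(x) - 2*x + sqrt(3)*x + x*log(9)


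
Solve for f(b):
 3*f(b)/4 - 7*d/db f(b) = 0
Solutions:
 f(b) = C1*exp(3*b/28)


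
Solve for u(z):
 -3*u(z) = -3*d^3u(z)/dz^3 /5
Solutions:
 u(z) = C3*exp(5^(1/3)*z) + (C1*sin(sqrt(3)*5^(1/3)*z/2) + C2*cos(sqrt(3)*5^(1/3)*z/2))*exp(-5^(1/3)*z/2)


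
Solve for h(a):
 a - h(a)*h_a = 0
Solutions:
 h(a) = -sqrt(C1 + a^2)
 h(a) = sqrt(C1 + a^2)


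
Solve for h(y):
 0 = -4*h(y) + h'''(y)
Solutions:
 h(y) = C3*exp(2^(2/3)*y) + (C1*sin(2^(2/3)*sqrt(3)*y/2) + C2*cos(2^(2/3)*sqrt(3)*y/2))*exp(-2^(2/3)*y/2)


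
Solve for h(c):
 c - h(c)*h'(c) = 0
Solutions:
 h(c) = -sqrt(C1 + c^2)
 h(c) = sqrt(C1 + c^2)


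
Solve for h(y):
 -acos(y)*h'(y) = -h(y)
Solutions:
 h(y) = C1*exp(Integral(1/acos(y), y))


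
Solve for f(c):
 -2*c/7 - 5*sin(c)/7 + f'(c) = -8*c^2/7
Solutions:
 f(c) = C1 - 8*c^3/21 + c^2/7 - 5*cos(c)/7


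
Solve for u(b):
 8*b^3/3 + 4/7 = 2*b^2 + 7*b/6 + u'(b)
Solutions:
 u(b) = C1 + 2*b^4/3 - 2*b^3/3 - 7*b^2/12 + 4*b/7


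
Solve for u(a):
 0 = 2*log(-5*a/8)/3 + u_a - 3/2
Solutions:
 u(a) = C1 - 2*a*log(-a)/3 + a*(-2*log(5)/3 + 2*log(2) + 13/6)


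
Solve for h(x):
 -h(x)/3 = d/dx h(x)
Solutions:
 h(x) = C1*exp(-x/3)


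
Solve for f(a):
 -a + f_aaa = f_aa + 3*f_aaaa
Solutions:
 f(a) = C1 + C2*a - a^3/6 - a^2/2 + (C3*sin(sqrt(11)*a/6) + C4*cos(sqrt(11)*a/6))*exp(a/6)


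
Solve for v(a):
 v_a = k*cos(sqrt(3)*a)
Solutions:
 v(a) = C1 + sqrt(3)*k*sin(sqrt(3)*a)/3


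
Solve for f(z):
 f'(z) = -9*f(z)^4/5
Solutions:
 f(z) = 5^(1/3)*(1/(C1 + 27*z))^(1/3)
 f(z) = 5^(1/3)*(-3^(2/3) - 3*3^(1/6)*I)*(1/(C1 + 9*z))^(1/3)/6
 f(z) = 5^(1/3)*(-3^(2/3) + 3*3^(1/6)*I)*(1/(C1 + 9*z))^(1/3)/6


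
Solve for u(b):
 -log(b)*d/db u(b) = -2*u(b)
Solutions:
 u(b) = C1*exp(2*li(b))


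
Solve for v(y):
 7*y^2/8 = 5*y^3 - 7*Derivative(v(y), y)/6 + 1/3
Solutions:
 v(y) = C1 + 15*y^4/14 - y^3/4 + 2*y/7


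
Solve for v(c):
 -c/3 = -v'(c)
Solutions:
 v(c) = C1 + c^2/6


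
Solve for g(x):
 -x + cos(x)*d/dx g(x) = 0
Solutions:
 g(x) = C1 + Integral(x/cos(x), x)


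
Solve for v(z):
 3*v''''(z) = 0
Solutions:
 v(z) = C1 + C2*z + C3*z^2 + C4*z^3


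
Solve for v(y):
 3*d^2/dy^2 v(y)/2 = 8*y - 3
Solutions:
 v(y) = C1 + C2*y + 8*y^3/9 - y^2


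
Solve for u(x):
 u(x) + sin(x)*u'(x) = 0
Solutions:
 u(x) = C1*sqrt(cos(x) + 1)/sqrt(cos(x) - 1)


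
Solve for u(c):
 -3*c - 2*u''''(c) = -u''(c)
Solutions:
 u(c) = C1 + C2*c + C3*exp(-sqrt(2)*c/2) + C4*exp(sqrt(2)*c/2) + c^3/2


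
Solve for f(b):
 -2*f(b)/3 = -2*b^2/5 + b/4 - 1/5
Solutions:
 f(b) = 3*b^2/5 - 3*b/8 + 3/10


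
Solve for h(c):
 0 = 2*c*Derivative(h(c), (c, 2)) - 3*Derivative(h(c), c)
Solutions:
 h(c) = C1 + C2*c^(5/2)


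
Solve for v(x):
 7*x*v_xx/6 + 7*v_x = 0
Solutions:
 v(x) = C1 + C2/x^5


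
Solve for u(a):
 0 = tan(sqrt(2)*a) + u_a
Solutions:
 u(a) = C1 + sqrt(2)*log(cos(sqrt(2)*a))/2


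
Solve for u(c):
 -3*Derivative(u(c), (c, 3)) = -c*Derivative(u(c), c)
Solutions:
 u(c) = C1 + Integral(C2*airyai(3^(2/3)*c/3) + C3*airybi(3^(2/3)*c/3), c)


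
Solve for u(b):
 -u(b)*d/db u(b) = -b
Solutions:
 u(b) = -sqrt(C1 + b^2)
 u(b) = sqrt(C1 + b^2)


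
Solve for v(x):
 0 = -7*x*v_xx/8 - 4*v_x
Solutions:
 v(x) = C1 + C2/x^(25/7)


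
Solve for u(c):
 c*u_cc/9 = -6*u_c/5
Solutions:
 u(c) = C1 + C2/c^(49/5)


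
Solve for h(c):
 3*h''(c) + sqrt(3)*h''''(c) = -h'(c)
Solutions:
 h(c) = C1 + C2*exp(c*(-2*2^(1/3)*3^(5/6)/(sqrt(3) + sqrt(3 + 4*sqrt(3)))^(1/3) + 6^(2/3)*(sqrt(3) + sqrt(3 + 4*sqrt(3)))^(1/3))/12)*sin(c*(2*6^(1/3)/(sqrt(3) + sqrt(3 + 4*sqrt(3)))^(1/3) + 2^(2/3)*3^(1/6)*(sqrt(3) + sqrt(3 + 4*sqrt(3)))^(1/3))/4) + C3*exp(c*(-2*2^(1/3)*3^(5/6)/(sqrt(3) + sqrt(3 + 4*sqrt(3)))^(1/3) + 6^(2/3)*(sqrt(3) + sqrt(3 + 4*sqrt(3)))^(1/3))/12)*cos(c*(2*6^(1/3)/(sqrt(3) + sqrt(3 + 4*sqrt(3)))^(1/3) + 2^(2/3)*3^(1/6)*(sqrt(3) + sqrt(3 + 4*sqrt(3)))^(1/3))/4) + C4*exp(-c*(-2*2^(1/3)*3^(5/6)/(sqrt(3) + sqrt(3 + 4*sqrt(3)))^(1/3) + 6^(2/3)*(sqrt(3) + sqrt(3 + 4*sqrt(3)))^(1/3))/6)


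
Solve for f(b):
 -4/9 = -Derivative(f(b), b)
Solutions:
 f(b) = C1 + 4*b/9


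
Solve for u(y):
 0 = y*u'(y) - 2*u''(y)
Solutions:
 u(y) = C1 + C2*erfi(y/2)


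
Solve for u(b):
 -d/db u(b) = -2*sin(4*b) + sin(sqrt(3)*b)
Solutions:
 u(b) = C1 - cos(4*b)/2 + sqrt(3)*cos(sqrt(3)*b)/3


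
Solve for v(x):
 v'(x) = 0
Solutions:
 v(x) = C1


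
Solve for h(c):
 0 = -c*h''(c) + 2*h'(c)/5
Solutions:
 h(c) = C1 + C2*c^(7/5)


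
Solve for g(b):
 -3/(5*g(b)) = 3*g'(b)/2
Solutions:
 g(b) = -sqrt(C1 - 20*b)/5
 g(b) = sqrt(C1 - 20*b)/5


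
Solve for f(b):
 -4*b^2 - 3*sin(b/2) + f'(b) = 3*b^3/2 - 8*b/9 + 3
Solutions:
 f(b) = C1 + 3*b^4/8 + 4*b^3/3 - 4*b^2/9 + 3*b - 6*cos(b/2)


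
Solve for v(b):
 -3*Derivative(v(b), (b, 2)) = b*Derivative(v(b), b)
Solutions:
 v(b) = C1 + C2*erf(sqrt(6)*b/6)


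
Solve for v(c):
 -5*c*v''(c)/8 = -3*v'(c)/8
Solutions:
 v(c) = C1 + C2*c^(8/5)


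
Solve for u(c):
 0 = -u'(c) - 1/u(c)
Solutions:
 u(c) = -sqrt(C1 - 2*c)
 u(c) = sqrt(C1 - 2*c)


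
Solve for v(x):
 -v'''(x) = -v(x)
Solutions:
 v(x) = C3*exp(x) + (C1*sin(sqrt(3)*x/2) + C2*cos(sqrt(3)*x/2))*exp(-x/2)


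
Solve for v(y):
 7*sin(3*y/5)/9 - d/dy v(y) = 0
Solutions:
 v(y) = C1 - 35*cos(3*y/5)/27


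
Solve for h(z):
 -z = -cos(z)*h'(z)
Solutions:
 h(z) = C1 + Integral(z/cos(z), z)


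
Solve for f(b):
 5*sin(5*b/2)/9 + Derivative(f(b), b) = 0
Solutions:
 f(b) = C1 + 2*cos(5*b/2)/9


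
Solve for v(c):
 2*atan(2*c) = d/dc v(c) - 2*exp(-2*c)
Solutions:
 v(c) = C1 + 2*c*atan(2*c) - log(4*c^2 + 1)/2 - exp(-2*c)


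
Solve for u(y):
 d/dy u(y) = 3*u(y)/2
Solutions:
 u(y) = C1*exp(3*y/2)


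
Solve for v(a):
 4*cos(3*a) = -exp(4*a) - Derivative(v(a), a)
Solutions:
 v(a) = C1 - exp(4*a)/4 - 4*sin(3*a)/3


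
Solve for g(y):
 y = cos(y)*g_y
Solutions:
 g(y) = C1 + Integral(y/cos(y), y)


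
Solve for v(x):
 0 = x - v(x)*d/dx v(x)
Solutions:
 v(x) = -sqrt(C1 + x^2)
 v(x) = sqrt(C1 + x^2)


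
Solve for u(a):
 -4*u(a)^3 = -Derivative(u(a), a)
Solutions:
 u(a) = -sqrt(2)*sqrt(-1/(C1 + 4*a))/2
 u(a) = sqrt(2)*sqrt(-1/(C1 + 4*a))/2


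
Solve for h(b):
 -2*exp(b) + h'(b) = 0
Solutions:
 h(b) = C1 + 2*exp(b)


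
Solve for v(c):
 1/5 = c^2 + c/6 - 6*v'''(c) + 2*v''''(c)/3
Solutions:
 v(c) = C1 + C2*c + C3*c^2 + C4*exp(9*c) + c^5/360 + 7*c^4/2592 - 127*c^3/29160


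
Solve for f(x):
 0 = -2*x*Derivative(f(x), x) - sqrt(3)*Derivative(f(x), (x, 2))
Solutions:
 f(x) = C1 + C2*erf(3^(3/4)*x/3)


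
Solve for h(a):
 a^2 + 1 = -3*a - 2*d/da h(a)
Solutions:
 h(a) = C1 - a^3/6 - 3*a^2/4 - a/2


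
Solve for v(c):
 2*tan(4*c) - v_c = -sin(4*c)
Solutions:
 v(c) = C1 - log(cos(4*c))/2 - cos(4*c)/4


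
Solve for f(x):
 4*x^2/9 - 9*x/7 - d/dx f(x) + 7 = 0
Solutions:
 f(x) = C1 + 4*x^3/27 - 9*x^2/14 + 7*x


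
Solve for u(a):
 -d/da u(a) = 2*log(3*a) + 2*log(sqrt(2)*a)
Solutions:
 u(a) = C1 - 4*a*log(a) - a*log(18) + 4*a


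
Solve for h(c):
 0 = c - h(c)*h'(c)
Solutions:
 h(c) = -sqrt(C1 + c^2)
 h(c) = sqrt(C1 + c^2)


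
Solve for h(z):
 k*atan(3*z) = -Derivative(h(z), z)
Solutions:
 h(z) = C1 - k*(z*atan(3*z) - log(9*z^2 + 1)/6)


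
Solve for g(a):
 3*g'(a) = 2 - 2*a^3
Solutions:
 g(a) = C1 - a^4/6 + 2*a/3


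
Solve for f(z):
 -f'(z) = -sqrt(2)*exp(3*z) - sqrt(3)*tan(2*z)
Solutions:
 f(z) = C1 + sqrt(2)*exp(3*z)/3 - sqrt(3)*log(cos(2*z))/2


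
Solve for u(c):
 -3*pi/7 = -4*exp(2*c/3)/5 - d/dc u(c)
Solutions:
 u(c) = C1 + 3*pi*c/7 - 6*exp(2*c/3)/5


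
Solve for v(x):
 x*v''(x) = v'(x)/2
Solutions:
 v(x) = C1 + C2*x^(3/2)


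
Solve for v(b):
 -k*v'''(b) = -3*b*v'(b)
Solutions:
 v(b) = C1 + Integral(C2*airyai(3^(1/3)*b*(1/k)^(1/3)) + C3*airybi(3^(1/3)*b*(1/k)^(1/3)), b)


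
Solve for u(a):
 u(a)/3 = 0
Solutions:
 u(a) = 0


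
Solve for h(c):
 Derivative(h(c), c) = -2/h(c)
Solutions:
 h(c) = -sqrt(C1 - 4*c)
 h(c) = sqrt(C1 - 4*c)


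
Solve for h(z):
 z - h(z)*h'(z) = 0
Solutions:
 h(z) = -sqrt(C1 + z^2)
 h(z) = sqrt(C1 + z^2)


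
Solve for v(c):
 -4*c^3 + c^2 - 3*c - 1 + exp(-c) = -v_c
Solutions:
 v(c) = C1 + c^4 - c^3/3 + 3*c^2/2 + c + exp(-c)


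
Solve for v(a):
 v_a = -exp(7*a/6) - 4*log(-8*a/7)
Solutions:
 v(a) = C1 - 4*a*log(-a) + 4*a*(-3*log(2) + 1 + log(7)) - 6*exp(7*a/6)/7


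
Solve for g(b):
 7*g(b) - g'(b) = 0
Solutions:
 g(b) = C1*exp(7*b)


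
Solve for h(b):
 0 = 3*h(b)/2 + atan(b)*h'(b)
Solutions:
 h(b) = C1*exp(-3*Integral(1/atan(b), b)/2)


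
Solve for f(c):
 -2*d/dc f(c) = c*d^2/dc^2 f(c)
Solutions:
 f(c) = C1 + C2/c


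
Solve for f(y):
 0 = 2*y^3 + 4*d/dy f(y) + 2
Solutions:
 f(y) = C1 - y^4/8 - y/2


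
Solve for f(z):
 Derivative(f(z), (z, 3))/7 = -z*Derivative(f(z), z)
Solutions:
 f(z) = C1 + Integral(C2*airyai(-7^(1/3)*z) + C3*airybi(-7^(1/3)*z), z)


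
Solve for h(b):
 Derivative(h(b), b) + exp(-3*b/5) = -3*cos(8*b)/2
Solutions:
 h(b) = C1 - 3*sin(8*b)/16 + 5*exp(-3*b/5)/3


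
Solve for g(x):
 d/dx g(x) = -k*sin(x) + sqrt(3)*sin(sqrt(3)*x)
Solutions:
 g(x) = C1 + k*cos(x) - cos(sqrt(3)*x)


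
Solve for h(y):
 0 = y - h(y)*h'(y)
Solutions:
 h(y) = -sqrt(C1 + y^2)
 h(y) = sqrt(C1 + y^2)


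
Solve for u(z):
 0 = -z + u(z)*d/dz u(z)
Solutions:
 u(z) = -sqrt(C1 + z^2)
 u(z) = sqrt(C1 + z^2)


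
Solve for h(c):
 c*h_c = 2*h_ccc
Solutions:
 h(c) = C1 + Integral(C2*airyai(2^(2/3)*c/2) + C3*airybi(2^(2/3)*c/2), c)


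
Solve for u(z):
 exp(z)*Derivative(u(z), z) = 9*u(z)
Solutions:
 u(z) = C1*exp(-9*exp(-z))


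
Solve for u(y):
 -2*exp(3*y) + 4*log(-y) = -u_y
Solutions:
 u(y) = C1 - 4*y*log(-y) + 4*y + 2*exp(3*y)/3


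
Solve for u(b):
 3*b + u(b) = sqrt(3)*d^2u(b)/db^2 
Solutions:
 u(b) = C1*exp(-3^(3/4)*b/3) + C2*exp(3^(3/4)*b/3) - 3*b


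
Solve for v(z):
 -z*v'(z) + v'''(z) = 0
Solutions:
 v(z) = C1 + Integral(C2*airyai(z) + C3*airybi(z), z)


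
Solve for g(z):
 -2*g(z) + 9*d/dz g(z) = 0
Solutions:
 g(z) = C1*exp(2*z/9)


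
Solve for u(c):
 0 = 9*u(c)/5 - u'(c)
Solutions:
 u(c) = C1*exp(9*c/5)


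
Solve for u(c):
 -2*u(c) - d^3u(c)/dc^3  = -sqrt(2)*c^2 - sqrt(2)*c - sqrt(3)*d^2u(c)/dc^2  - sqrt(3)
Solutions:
 u(c) = C1*exp(c*(3^(2/3)/(-sqrt(3) + sqrt(-3 + (9 - sqrt(3))^2) + 9)^(1/3) + 2*sqrt(3) + 3^(1/3)*(-sqrt(3) + sqrt(-3 + (9 - sqrt(3))^2) + 9)^(1/3))/6)*sin(3^(1/6)*c*(-3^(2/3)*(-sqrt(3) + sqrt(-3 + (9 - sqrt(3))^2) + 9)^(1/3) + 3/(-sqrt(3) + sqrt(-3 + (9 - sqrt(3))^2) + 9)^(1/3))/6) + C2*exp(c*(3^(2/3)/(-sqrt(3) + sqrt(-3 + (9 - sqrt(3))^2) + 9)^(1/3) + 2*sqrt(3) + 3^(1/3)*(-sqrt(3) + sqrt(-3 + (9 - sqrt(3))^2) + 9)^(1/3))/6)*cos(3^(1/6)*c*(-3^(2/3)*(-sqrt(3) + sqrt(-3 + (9 - sqrt(3))^2) + 9)^(1/3) + 3/(-sqrt(3) + sqrt(-3 + (9 - sqrt(3))^2) + 9)^(1/3))/6) + C3*exp(c*(-3^(1/3)*(-sqrt(3) + sqrt(-3 + (9 - sqrt(3))^2) + 9)^(1/3) - 3^(2/3)/(-sqrt(3) + sqrt(-3 + (9 - sqrt(3))^2) + 9)^(1/3) + sqrt(3))/3) + sqrt(2)*c^2/2 + sqrt(2)*c/2 + sqrt(3)/2 + sqrt(6)/2


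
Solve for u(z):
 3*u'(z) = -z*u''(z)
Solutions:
 u(z) = C1 + C2/z^2


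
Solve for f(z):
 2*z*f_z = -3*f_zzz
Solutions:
 f(z) = C1 + Integral(C2*airyai(-2^(1/3)*3^(2/3)*z/3) + C3*airybi(-2^(1/3)*3^(2/3)*z/3), z)


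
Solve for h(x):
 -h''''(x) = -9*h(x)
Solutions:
 h(x) = C1*exp(-sqrt(3)*x) + C2*exp(sqrt(3)*x) + C3*sin(sqrt(3)*x) + C4*cos(sqrt(3)*x)


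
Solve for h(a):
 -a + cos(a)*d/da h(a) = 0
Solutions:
 h(a) = C1 + Integral(a/cos(a), a)


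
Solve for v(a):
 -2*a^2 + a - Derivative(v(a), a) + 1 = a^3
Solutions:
 v(a) = C1 - a^4/4 - 2*a^3/3 + a^2/2 + a


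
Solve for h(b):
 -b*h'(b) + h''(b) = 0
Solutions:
 h(b) = C1 + C2*erfi(sqrt(2)*b/2)


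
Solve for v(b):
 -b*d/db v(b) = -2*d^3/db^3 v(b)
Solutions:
 v(b) = C1 + Integral(C2*airyai(2^(2/3)*b/2) + C3*airybi(2^(2/3)*b/2), b)


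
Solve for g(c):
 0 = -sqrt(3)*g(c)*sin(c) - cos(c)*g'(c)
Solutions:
 g(c) = C1*cos(c)^(sqrt(3))


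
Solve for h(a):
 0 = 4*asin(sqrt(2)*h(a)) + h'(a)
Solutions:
 Integral(1/asin(sqrt(2)*_y), (_y, h(a))) = C1 - 4*a


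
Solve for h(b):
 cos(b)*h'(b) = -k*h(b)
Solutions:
 h(b) = C1*exp(k*(log(sin(b) - 1) - log(sin(b) + 1))/2)


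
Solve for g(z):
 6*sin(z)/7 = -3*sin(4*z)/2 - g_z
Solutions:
 g(z) = C1 + 6*cos(z)/7 + 3*cos(4*z)/8


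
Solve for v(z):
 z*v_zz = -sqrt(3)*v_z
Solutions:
 v(z) = C1 + C2*z^(1 - sqrt(3))


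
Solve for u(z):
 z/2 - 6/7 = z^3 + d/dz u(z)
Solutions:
 u(z) = C1 - z^4/4 + z^2/4 - 6*z/7


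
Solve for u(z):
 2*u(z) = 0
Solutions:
 u(z) = 0


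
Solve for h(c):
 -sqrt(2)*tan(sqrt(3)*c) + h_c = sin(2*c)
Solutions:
 h(c) = C1 - sqrt(6)*log(cos(sqrt(3)*c))/3 - cos(2*c)/2


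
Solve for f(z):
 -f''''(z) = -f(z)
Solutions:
 f(z) = C1*exp(-z) + C2*exp(z) + C3*sin(z) + C4*cos(z)


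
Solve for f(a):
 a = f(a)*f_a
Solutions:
 f(a) = -sqrt(C1 + a^2)
 f(a) = sqrt(C1 + a^2)


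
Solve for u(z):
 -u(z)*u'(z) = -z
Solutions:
 u(z) = -sqrt(C1 + z^2)
 u(z) = sqrt(C1 + z^2)


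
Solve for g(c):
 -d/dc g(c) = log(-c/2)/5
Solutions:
 g(c) = C1 - c*log(-c)/5 + c*(log(2) + 1)/5


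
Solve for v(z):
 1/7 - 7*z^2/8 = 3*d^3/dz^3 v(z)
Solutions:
 v(z) = C1 + C2*z + C3*z^2 - 7*z^5/1440 + z^3/126


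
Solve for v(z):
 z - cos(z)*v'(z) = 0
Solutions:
 v(z) = C1 + Integral(z/cos(z), z)


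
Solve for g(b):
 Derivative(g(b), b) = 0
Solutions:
 g(b) = C1


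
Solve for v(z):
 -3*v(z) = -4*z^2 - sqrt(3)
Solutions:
 v(z) = 4*z^2/3 + sqrt(3)/3


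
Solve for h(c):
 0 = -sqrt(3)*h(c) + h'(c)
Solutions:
 h(c) = C1*exp(sqrt(3)*c)


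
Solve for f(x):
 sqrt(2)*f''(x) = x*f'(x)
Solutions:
 f(x) = C1 + C2*erfi(2^(1/4)*x/2)


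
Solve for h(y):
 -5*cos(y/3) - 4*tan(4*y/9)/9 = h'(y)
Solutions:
 h(y) = C1 + log(cos(4*y/9)) - 15*sin(y/3)


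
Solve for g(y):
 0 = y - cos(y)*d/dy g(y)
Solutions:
 g(y) = C1 + Integral(y/cos(y), y)


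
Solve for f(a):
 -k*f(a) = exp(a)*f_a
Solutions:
 f(a) = C1*exp(k*exp(-a))


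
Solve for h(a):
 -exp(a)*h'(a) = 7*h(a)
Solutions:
 h(a) = C1*exp(7*exp(-a))


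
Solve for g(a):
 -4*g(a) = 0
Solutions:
 g(a) = 0


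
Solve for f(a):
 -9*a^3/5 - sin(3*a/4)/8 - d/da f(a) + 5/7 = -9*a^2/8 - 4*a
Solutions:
 f(a) = C1 - 9*a^4/20 + 3*a^3/8 + 2*a^2 + 5*a/7 + cos(3*a/4)/6


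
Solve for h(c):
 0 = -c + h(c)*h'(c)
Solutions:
 h(c) = -sqrt(C1 + c^2)
 h(c) = sqrt(C1 + c^2)


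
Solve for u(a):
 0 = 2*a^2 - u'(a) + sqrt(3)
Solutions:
 u(a) = C1 + 2*a^3/3 + sqrt(3)*a


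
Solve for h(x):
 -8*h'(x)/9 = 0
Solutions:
 h(x) = C1


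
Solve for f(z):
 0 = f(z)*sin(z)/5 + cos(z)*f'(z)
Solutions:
 f(z) = C1*cos(z)^(1/5)


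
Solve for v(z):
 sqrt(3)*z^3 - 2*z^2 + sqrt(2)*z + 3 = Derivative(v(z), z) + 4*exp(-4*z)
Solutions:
 v(z) = C1 + sqrt(3)*z^4/4 - 2*z^3/3 + sqrt(2)*z^2/2 + 3*z + exp(-4*z)


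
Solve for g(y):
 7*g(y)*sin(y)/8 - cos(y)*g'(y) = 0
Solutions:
 g(y) = C1/cos(y)^(7/8)


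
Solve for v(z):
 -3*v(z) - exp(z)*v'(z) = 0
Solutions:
 v(z) = C1*exp(3*exp(-z))


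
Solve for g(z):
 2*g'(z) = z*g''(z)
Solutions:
 g(z) = C1 + C2*z^3


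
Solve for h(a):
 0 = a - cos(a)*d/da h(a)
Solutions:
 h(a) = C1 + Integral(a/cos(a), a)


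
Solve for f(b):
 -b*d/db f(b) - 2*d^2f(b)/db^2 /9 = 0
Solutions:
 f(b) = C1 + C2*erf(3*b/2)


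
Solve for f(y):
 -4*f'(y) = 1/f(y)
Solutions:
 f(y) = -sqrt(C1 - 2*y)/2
 f(y) = sqrt(C1 - 2*y)/2


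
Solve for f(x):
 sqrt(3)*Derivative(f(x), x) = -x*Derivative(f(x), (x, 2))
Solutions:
 f(x) = C1 + C2*x^(1 - sqrt(3))


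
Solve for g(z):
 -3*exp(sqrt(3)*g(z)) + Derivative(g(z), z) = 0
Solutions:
 g(z) = sqrt(3)*(2*log(-1/(C1 + 3*z)) - log(3))/6


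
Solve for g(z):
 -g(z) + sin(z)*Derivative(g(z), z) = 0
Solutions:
 g(z) = C1*sqrt(cos(z) - 1)/sqrt(cos(z) + 1)


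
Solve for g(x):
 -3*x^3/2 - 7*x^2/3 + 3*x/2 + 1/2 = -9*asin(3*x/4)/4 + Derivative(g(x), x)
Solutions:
 g(x) = C1 - 3*x^4/8 - 7*x^3/9 + 3*x^2/4 + 9*x*asin(3*x/4)/4 + x/2 + 3*sqrt(16 - 9*x^2)/4


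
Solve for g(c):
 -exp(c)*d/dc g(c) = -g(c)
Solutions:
 g(c) = C1*exp(-exp(-c))


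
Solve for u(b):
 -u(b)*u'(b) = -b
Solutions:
 u(b) = -sqrt(C1 + b^2)
 u(b) = sqrt(C1 + b^2)


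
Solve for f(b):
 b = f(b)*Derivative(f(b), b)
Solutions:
 f(b) = -sqrt(C1 + b^2)
 f(b) = sqrt(C1 + b^2)


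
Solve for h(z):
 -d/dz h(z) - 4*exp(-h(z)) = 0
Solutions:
 h(z) = log(C1 - 4*z)


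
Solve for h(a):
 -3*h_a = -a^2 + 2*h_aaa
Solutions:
 h(a) = C1 + C2*sin(sqrt(6)*a/2) + C3*cos(sqrt(6)*a/2) + a^3/9 - 4*a/9


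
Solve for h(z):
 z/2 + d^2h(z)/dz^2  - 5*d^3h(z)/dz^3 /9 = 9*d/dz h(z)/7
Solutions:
 h(z) = C1 + 7*z^2/36 + 49*z/162 + (C2*sin(9*sqrt(91)*z/70) + C3*cos(9*sqrt(91)*z/70))*exp(9*z/10)


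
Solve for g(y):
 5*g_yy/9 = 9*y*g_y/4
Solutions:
 g(y) = C1 + C2*erfi(9*sqrt(10)*y/20)


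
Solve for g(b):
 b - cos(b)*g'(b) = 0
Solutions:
 g(b) = C1 + Integral(b/cos(b), b)


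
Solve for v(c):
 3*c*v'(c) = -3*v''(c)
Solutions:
 v(c) = C1 + C2*erf(sqrt(2)*c/2)


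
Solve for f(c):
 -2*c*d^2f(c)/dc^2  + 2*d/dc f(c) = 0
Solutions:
 f(c) = C1 + C2*c^2


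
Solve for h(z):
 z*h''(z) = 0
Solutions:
 h(z) = C1 + C2*z


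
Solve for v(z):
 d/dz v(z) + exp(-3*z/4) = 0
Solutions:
 v(z) = C1 + 4*exp(-3*z/4)/3


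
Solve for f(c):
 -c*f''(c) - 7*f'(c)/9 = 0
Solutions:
 f(c) = C1 + C2*c^(2/9)


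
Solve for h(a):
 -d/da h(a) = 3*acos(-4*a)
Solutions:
 h(a) = C1 - 3*a*acos(-4*a) - 3*sqrt(1 - 16*a^2)/4


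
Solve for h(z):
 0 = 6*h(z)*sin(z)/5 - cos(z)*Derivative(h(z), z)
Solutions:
 h(z) = C1/cos(z)^(6/5)


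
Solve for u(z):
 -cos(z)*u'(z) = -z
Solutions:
 u(z) = C1 + Integral(z/cos(z), z)


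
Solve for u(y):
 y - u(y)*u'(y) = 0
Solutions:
 u(y) = -sqrt(C1 + y^2)
 u(y) = sqrt(C1 + y^2)


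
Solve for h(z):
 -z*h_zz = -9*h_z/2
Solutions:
 h(z) = C1 + C2*z^(11/2)


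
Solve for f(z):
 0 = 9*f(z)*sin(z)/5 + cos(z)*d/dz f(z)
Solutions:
 f(z) = C1*cos(z)^(9/5)


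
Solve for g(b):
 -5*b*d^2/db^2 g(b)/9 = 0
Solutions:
 g(b) = C1 + C2*b


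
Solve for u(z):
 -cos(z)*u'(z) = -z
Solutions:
 u(z) = C1 + Integral(z/cos(z), z)


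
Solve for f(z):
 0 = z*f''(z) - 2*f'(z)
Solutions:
 f(z) = C1 + C2*z^3


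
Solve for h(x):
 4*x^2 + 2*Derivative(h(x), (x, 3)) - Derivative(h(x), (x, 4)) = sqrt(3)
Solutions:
 h(x) = C1 + C2*x + C3*x^2 + C4*exp(2*x) - x^5/30 - x^4/12 + x^3*(-2 + sqrt(3))/12


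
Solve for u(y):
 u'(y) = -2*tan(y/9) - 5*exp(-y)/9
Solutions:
 u(y) = C1 - 9*log(tan(y/9)^2 + 1) + 5*exp(-y)/9


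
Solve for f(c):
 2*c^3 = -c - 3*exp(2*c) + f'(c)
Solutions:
 f(c) = C1 + c^4/2 + c^2/2 + 3*exp(2*c)/2


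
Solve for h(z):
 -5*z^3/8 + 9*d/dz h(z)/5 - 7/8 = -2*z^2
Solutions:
 h(z) = C1 + 25*z^4/288 - 10*z^3/27 + 35*z/72


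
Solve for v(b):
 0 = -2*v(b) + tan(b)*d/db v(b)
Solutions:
 v(b) = C1*sin(b)^2


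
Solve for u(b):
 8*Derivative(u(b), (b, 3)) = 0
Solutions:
 u(b) = C1 + C2*b + C3*b^2


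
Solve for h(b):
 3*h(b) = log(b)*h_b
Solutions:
 h(b) = C1*exp(3*li(b))


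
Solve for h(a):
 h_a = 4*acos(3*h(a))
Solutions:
 Integral(1/acos(3*_y), (_y, h(a))) = C1 + 4*a


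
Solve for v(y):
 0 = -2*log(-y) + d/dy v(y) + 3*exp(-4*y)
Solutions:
 v(y) = C1 + 2*y*log(-y) - 2*y + 3*exp(-4*y)/4


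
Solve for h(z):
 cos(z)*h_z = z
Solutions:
 h(z) = C1 + Integral(z/cos(z), z)


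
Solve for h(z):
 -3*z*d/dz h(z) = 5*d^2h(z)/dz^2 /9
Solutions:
 h(z) = C1 + C2*erf(3*sqrt(30)*z/10)


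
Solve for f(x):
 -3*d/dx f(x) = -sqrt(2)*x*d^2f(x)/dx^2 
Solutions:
 f(x) = C1 + C2*x^(1 + 3*sqrt(2)/2)


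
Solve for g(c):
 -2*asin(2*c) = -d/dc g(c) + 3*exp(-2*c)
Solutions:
 g(c) = C1 + 2*c*asin(2*c) + sqrt(1 - 4*c^2) - 3*exp(-2*c)/2


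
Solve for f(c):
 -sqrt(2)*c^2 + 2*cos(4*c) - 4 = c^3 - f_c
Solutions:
 f(c) = C1 + c^4/4 + sqrt(2)*c^3/3 + 4*c - sin(4*c)/2


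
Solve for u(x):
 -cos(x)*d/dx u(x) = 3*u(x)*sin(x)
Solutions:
 u(x) = C1*cos(x)^3


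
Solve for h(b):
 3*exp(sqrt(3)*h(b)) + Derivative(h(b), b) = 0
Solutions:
 h(b) = sqrt(3)*(2*log(1/(C1 + 3*b)) - log(3))/6


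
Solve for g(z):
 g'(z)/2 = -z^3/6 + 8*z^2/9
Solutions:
 g(z) = C1 - z^4/12 + 16*z^3/27


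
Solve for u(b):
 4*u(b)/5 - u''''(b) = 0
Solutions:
 u(b) = C1*exp(-sqrt(2)*5^(3/4)*b/5) + C2*exp(sqrt(2)*5^(3/4)*b/5) + C3*sin(sqrt(2)*5^(3/4)*b/5) + C4*cos(sqrt(2)*5^(3/4)*b/5)


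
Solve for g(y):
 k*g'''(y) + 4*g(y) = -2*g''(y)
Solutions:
 g(y) = C1*exp(-y*(2^(1/3)*(sqrt(((27 + 4/k^2)^2 - 16/k^4)/k^2) + 27/k + 4/k^3)^(1/3) + 2/k + 2*2^(2/3)/(k^2*(sqrt(((27 + 4/k^2)^2 - 16/k^4)/k^2) + 27/k + 4/k^3)^(1/3)))/3) + C2*exp(y*(2^(1/3)*(sqrt(((27 + 4/k^2)^2 - 16/k^4)/k^2) + 27/k + 4/k^3)^(1/3) - 2^(1/3)*sqrt(3)*I*(sqrt(((27 + 4/k^2)^2 - 16/k^4)/k^2) + 27/k + 4/k^3)^(1/3) - 4/k - 8*2^(2/3)/(k^2*(-1 + sqrt(3)*I)*(sqrt(((27 + 4/k^2)^2 - 16/k^4)/k^2) + 27/k + 4/k^3)^(1/3)))/6) + C3*exp(y*(2^(1/3)*(sqrt(((27 + 4/k^2)^2 - 16/k^4)/k^2) + 27/k + 4/k^3)^(1/3) + 2^(1/3)*sqrt(3)*I*(sqrt(((27 + 4/k^2)^2 - 16/k^4)/k^2) + 27/k + 4/k^3)^(1/3) - 4/k + 8*2^(2/3)/(k^2*(1 + sqrt(3)*I)*(sqrt(((27 + 4/k^2)^2 - 16/k^4)/k^2) + 27/k + 4/k^3)^(1/3)))/6)


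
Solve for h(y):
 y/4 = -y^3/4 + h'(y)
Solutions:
 h(y) = C1 + y^4/16 + y^2/8


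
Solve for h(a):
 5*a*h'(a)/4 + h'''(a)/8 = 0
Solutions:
 h(a) = C1 + Integral(C2*airyai(-10^(1/3)*a) + C3*airybi(-10^(1/3)*a), a)


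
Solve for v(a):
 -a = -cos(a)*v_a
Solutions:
 v(a) = C1 + Integral(a/cos(a), a)


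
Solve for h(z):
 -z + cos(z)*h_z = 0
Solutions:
 h(z) = C1 + Integral(z/cos(z), z)


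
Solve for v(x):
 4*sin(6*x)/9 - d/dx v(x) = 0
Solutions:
 v(x) = C1 - 2*cos(6*x)/27


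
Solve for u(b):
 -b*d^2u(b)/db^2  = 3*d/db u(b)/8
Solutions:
 u(b) = C1 + C2*b^(5/8)


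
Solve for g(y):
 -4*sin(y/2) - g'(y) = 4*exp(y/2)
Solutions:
 g(y) = C1 - 8*exp(y/2) + 8*cos(y/2)


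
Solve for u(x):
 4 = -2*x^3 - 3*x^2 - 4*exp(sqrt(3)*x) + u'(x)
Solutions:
 u(x) = C1 + x^4/2 + x^3 + 4*x + 4*sqrt(3)*exp(sqrt(3)*x)/3


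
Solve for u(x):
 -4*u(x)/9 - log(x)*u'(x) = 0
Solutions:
 u(x) = C1*exp(-4*li(x)/9)


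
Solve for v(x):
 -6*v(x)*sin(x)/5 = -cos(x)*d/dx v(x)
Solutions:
 v(x) = C1/cos(x)^(6/5)


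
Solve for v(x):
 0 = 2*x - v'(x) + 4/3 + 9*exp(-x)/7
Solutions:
 v(x) = C1 + x^2 + 4*x/3 - 9*exp(-x)/7


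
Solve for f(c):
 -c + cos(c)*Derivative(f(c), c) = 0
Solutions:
 f(c) = C1 + Integral(c/cos(c), c)


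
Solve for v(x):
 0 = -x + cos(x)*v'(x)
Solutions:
 v(x) = C1 + Integral(x/cos(x), x)


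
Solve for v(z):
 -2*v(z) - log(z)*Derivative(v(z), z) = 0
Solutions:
 v(z) = C1*exp(-2*li(z))


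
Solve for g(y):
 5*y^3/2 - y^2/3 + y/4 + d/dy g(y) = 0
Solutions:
 g(y) = C1 - 5*y^4/8 + y^3/9 - y^2/8


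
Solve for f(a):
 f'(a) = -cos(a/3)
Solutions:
 f(a) = C1 - 3*sin(a/3)


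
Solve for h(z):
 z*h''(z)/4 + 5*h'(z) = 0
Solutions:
 h(z) = C1 + C2/z^19


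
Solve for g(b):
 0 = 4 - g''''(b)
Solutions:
 g(b) = C1 + C2*b + C3*b^2 + C4*b^3 + b^4/6


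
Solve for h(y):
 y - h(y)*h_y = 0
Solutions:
 h(y) = -sqrt(C1 + y^2)
 h(y) = sqrt(C1 + y^2)


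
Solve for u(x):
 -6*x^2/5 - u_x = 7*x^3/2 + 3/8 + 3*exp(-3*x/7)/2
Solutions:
 u(x) = C1 - 7*x^4/8 - 2*x^3/5 - 3*x/8 + 7*exp(-3*x/7)/2


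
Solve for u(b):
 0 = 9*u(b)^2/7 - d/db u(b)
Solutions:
 u(b) = -7/(C1 + 9*b)


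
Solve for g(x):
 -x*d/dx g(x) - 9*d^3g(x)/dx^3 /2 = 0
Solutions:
 g(x) = C1 + Integral(C2*airyai(-6^(1/3)*x/3) + C3*airybi(-6^(1/3)*x/3), x)


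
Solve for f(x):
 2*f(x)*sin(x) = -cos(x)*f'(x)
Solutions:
 f(x) = C1*cos(x)^2


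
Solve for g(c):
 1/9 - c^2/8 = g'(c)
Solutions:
 g(c) = C1 - c^3/24 + c/9


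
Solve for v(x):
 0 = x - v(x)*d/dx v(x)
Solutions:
 v(x) = -sqrt(C1 + x^2)
 v(x) = sqrt(C1 + x^2)


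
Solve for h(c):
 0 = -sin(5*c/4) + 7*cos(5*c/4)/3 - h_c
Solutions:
 h(c) = C1 + 28*sin(5*c/4)/15 + 4*cos(5*c/4)/5


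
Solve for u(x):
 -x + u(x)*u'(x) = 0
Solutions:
 u(x) = -sqrt(C1 + x^2)
 u(x) = sqrt(C1 + x^2)


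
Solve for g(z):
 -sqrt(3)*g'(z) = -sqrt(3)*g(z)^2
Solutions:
 g(z) = -1/(C1 + z)


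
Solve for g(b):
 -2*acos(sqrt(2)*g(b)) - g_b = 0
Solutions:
 Integral(1/acos(sqrt(2)*_y), (_y, g(b))) = C1 - 2*b


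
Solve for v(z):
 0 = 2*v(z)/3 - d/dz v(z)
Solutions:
 v(z) = C1*exp(2*z/3)


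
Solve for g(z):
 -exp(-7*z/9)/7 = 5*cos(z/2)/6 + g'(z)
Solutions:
 g(z) = C1 - 5*sin(z/2)/3 + 9*exp(-7*z/9)/49


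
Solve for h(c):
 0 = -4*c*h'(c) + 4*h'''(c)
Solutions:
 h(c) = C1 + Integral(C2*airyai(c) + C3*airybi(c), c)


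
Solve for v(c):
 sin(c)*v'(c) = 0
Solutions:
 v(c) = C1


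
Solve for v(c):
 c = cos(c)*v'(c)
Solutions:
 v(c) = C1 + Integral(c/cos(c), c)


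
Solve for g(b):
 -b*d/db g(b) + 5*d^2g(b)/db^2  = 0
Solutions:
 g(b) = C1 + C2*erfi(sqrt(10)*b/10)


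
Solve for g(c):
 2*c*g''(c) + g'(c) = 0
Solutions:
 g(c) = C1 + C2*sqrt(c)


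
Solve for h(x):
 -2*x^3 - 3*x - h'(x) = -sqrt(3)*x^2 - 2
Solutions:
 h(x) = C1 - x^4/2 + sqrt(3)*x^3/3 - 3*x^2/2 + 2*x


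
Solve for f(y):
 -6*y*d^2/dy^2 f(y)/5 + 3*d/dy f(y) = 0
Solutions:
 f(y) = C1 + C2*y^(7/2)


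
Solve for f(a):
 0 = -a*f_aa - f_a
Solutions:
 f(a) = C1 + C2*log(a)


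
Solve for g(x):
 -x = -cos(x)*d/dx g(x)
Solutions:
 g(x) = C1 + Integral(x/cos(x), x)


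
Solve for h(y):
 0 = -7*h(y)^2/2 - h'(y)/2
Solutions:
 h(y) = 1/(C1 + 7*y)


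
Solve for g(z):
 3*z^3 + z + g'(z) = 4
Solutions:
 g(z) = C1 - 3*z^4/4 - z^2/2 + 4*z


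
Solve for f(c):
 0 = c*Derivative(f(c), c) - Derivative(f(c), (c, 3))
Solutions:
 f(c) = C1 + Integral(C2*airyai(c) + C3*airybi(c), c)


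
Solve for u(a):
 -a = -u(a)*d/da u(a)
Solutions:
 u(a) = -sqrt(C1 + a^2)
 u(a) = sqrt(C1 + a^2)


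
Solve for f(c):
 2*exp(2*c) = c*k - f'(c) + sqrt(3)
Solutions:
 f(c) = C1 + c^2*k/2 + sqrt(3)*c - exp(2*c)


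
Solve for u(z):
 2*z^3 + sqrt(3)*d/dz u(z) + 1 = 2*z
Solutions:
 u(z) = C1 - sqrt(3)*z^4/6 + sqrt(3)*z^2/3 - sqrt(3)*z/3


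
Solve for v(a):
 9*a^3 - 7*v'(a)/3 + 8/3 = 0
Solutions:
 v(a) = C1 + 27*a^4/28 + 8*a/7


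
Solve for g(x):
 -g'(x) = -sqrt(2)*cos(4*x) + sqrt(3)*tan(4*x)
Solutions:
 g(x) = C1 + sqrt(3)*log(cos(4*x))/4 + sqrt(2)*sin(4*x)/4


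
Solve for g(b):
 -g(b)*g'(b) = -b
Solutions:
 g(b) = -sqrt(C1 + b^2)
 g(b) = sqrt(C1 + b^2)


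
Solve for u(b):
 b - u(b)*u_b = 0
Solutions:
 u(b) = -sqrt(C1 + b^2)
 u(b) = sqrt(C1 + b^2)


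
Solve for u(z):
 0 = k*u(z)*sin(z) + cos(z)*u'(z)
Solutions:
 u(z) = C1*exp(k*log(cos(z)))


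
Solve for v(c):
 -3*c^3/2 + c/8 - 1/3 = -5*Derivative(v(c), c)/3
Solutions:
 v(c) = C1 + 9*c^4/40 - 3*c^2/80 + c/5


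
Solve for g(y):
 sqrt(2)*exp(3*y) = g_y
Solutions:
 g(y) = C1 + sqrt(2)*exp(3*y)/3


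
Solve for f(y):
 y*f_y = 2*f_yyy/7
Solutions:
 f(y) = C1 + Integral(C2*airyai(2^(2/3)*7^(1/3)*y/2) + C3*airybi(2^(2/3)*7^(1/3)*y/2), y)


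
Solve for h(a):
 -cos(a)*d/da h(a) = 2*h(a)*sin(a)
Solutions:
 h(a) = C1*cos(a)^2


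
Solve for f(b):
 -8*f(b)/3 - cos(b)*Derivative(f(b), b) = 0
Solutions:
 f(b) = C1*(sin(b) - 1)^(4/3)/(sin(b) + 1)^(4/3)


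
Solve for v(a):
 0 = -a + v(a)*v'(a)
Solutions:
 v(a) = -sqrt(C1 + a^2)
 v(a) = sqrt(C1 + a^2)


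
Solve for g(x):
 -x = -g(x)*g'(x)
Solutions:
 g(x) = -sqrt(C1 + x^2)
 g(x) = sqrt(C1 + x^2)


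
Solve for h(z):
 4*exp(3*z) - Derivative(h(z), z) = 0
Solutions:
 h(z) = C1 + 4*exp(3*z)/3


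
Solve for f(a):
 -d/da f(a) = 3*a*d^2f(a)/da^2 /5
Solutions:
 f(a) = C1 + C2/a^(2/3)
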